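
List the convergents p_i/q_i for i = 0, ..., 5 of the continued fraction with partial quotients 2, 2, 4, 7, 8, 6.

Using the convergent recurrence p_i = a_i*p_{i-1} + p_{i-2}, q_i = a_i*q_{i-1} + q_{i-2} with p_{-2}=0, p_{-1}=1, q_{-2}=1, q_{-1}=0:
  i=0: a_0=2, p_0 = 2*1 + 0 = 2, q_0 = 2*0 + 1 = 1.
  i=1: a_1=2, p_1 = 2*2 + 1 = 5, q_1 = 2*1 + 0 = 2.
  i=2: a_2=4, p_2 = 4*5 + 2 = 22, q_2 = 4*2 + 1 = 9.
  i=3: a_3=7, p_3 = 7*22 + 5 = 159, q_3 = 7*9 + 2 = 65.
  i=4: a_4=8, p_4 = 8*159 + 22 = 1294, q_4 = 8*65 + 9 = 529.
  i=5: a_5=6, p_5 = 6*1294 + 159 = 7923, q_5 = 6*529 + 65 = 3239.

2/1, 5/2, 22/9, 159/65, 1294/529, 7923/3239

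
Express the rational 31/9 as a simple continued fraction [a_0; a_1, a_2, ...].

[3; 2, 4]

Run the Euclidean algorithm on 31 and 9; the successive quotients are the partial quotients a_0, a_1, ... (each step inverts the fractional part left over by the previous one):
  31 = 3*9 + 4, so a_0 = 3.
  9 = 2*4 + 1, so a_1 = 2.
  4 = 4*1 + 0, so a_2 = 4.
The remainder reaches 0 after 3 divisions, so the expansion has 3 partial quotients, read off in order.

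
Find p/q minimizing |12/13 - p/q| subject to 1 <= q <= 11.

10/11

Expand x = 12/13 as a continued fraction with the Euclidean algorithm:
  12 = 0*13 + 12, so a_0 = 0.
  13 = 1*12 + 1, so a_1 = 1.
  12 = 12*1 + 0, so a_2 = 12.
so x = [0; 1, 12].
Convergents (p_i = a_i*p_{i-1} + p_{i-2}, q_i = a_i*q_{i-1} + q_{i-2} with p_{-2}=0, p_{-1}=1, q_{-2}=1, q_{-1}=0), until the denominator exceeds 11:
  i=0: a_0=0, p_0 = 0*1 + 0 = 0, q_0 = 0*0 + 1 = 1.
  i=1: a_1=1, p_1 = 1*0 + 1 = 1, q_1 = 1*1 + 0 = 1.
  i=2: a_2=12, p_2 = 12*1 + 0 = 12, q_2 = 12*1 + 1 = 13.
q_2 = 13 > 11, so the last convergent with denominator <= 11 is p_1/q_1 = 1/1.
The closest fraction with denominator <= 11 is either p_1/q_1 or the intermediate fraction (k*p_1 + p_0)/(k*q_1 + q_0) with the largest k >= 1 whose denominator stays <= 11; these approach x as k grows, and every other convergent or intermediate fraction in range is farther away.
Largest k: floor((11 - q_0)/q_1) = floor((11 - 1)/1) = 10.
That gives (10*1 + 0)/(10*1 + 1) = 10/11.
Compare the errors: |x - 1/1| = |12*1 - 1*13|/(13*1) = 1/13, and |x - 10/11| = |12*11 - 10*13|/(13*11) = 2/143.
Cross-multiplying, 2*13 = 26 < 143 = 1*143, so 2/143 is smaller: the intermediate fraction 10/11 is closer to x than 1/1.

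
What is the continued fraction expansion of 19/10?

[1; 1, 9]

Run the Euclidean algorithm on 19 and 10; the successive quotients are the partial quotients a_0, a_1, ... (each step inverts the fractional part left over by the previous one):
  19 = 1*10 + 9, so a_0 = 1.
  10 = 1*9 + 1, so a_1 = 1.
  9 = 9*1 + 0, so a_2 = 9.
The remainder reaches 0 after 3 divisions, so the expansion has 3 partial quotients, read off in order.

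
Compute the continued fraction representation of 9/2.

Run the Euclidean algorithm on 9 and 2; the successive quotients are the partial quotients a_0, a_1, ... (each step inverts the fractional part left over by the previous one):
  9 = 4*2 + 1, so a_0 = 4.
  2 = 2*1 + 0, so a_1 = 2.
The remainder reaches 0 after 2 divisions, so the expansion has 2 partial quotients, read off in order.

[4; 2]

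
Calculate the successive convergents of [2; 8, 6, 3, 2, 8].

2/1, 17/8, 104/49, 329/155, 762/359, 6425/3027

Using the convergent recurrence p_i = a_i*p_{i-1} + p_{i-2}, q_i = a_i*q_{i-1} + q_{i-2} with p_{-2}=0, p_{-1}=1, q_{-2}=1, q_{-1}=0:
  i=0: a_0=2, p_0 = 2*1 + 0 = 2, q_0 = 2*0 + 1 = 1.
  i=1: a_1=8, p_1 = 8*2 + 1 = 17, q_1 = 8*1 + 0 = 8.
  i=2: a_2=6, p_2 = 6*17 + 2 = 104, q_2 = 6*8 + 1 = 49.
  i=3: a_3=3, p_3 = 3*104 + 17 = 329, q_3 = 3*49 + 8 = 155.
  i=4: a_4=2, p_4 = 2*329 + 104 = 762, q_4 = 2*155 + 49 = 359.
  i=5: a_5=8, p_5 = 8*762 + 329 = 6425, q_5 = 8*359 + 155 = 3027.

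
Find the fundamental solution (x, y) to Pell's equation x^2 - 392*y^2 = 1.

First expand sqrt(392) as a continued fraction. With x_i = (sqrt(392) + m_i)/d_i and (m_0, d_0) = (0, 1): a_0 = floor(sqrt(392)) = 19, since 19^2 = 361 <= 392 < 400 = 20^2.
Iterate m_{i+1} = d_i*a_i - m_i, d_{i+1} = (392 - m_{i+1}^2)/d_i, a_{i+1} = floor((a_0 + m_{i+1})/d_{i+1}):
  m_1 = 1*19 - 0 = 19, d_1 = (392 - 19^2)/1 = 31/1 = 31, a_1 = floor((19 + 19)/31) = 1.
  m_2 = 31*1 - 19 = 12, d_2 = (392 - 12^2)/31 = 248/31 = 8, a_2 = floor((19 + 12)/8) = 3.
  m_3 = 8*3 - 12 = 12, d_3 = (392 - 12^2)/8 = 248/8 = 31, a_3 = floor((19 + 12)/31) = 1.
  m_4 = 31*1 - 12 = 19, d_4 = (392 - 19^2)/31 = 31/31 = 1, a_4 = floor((19 + 19)/1) = 38.
  m_5 = 1*38 - 19 = 19, d_5 = (392 - 19^2)/1 = 31/1 = 31: (m_5, d_5) = (m_1, d_1) = (19, 31), so from here the quotients repeat a_1, ..., a_4; the period length is 4.
So sqrt(392) = [19; (1, 3, 1, 38)] with period length k = 4.
k is even, so the fundamental solution of x^2 - 392y^2 = 1 is (p_{k-1}, q_{k-1}) = (p_3, q_3); compute convergents through index 3.
Convergents (p_i = a_i*p_{i-1} + p_{i-2}, q_i = a_i*q_{i-1} + q_{i-2} with p_{-2}=0, p_{-1}=1, q_{-2}=1, q_{-1}=0):
  i=0: a_0=19, p_0 = 19*1 + 0 = 19, q_0 = 19*0 + 1 = 1.
  i=1: a_1=1, p_1 = 1*19 + 1 = 20, q_1 = 1*1 + 0 = 1.
  i=2: a_2=3, p_2 = 3*20 + 19 = 79, q_2 = 3*1 + 1 = 4.
  i=3: a_3=1, p_3 = 1*79 + 20 = 99, q_3 = 1*4 + 1 = 5.
Check: 99^2 - 392*5^2 = 9801 - 9800 = 1, so (x, y) = (99, 5) solves the equation, and by the theorem it is the least positive solution.

(x, y) = (99, 5)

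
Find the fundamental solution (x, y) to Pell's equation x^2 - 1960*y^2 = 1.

First expand sqrt(1960) as a continued fraction. With x_i = (sqrt(1960) + m_i)/d_i and (m_0, d_0) = (0, 1): a_0 = floor(sqrt(1960)) = 44, since 44^2 = 1936 <= 1960 < 2025 = 45^2.
Iterate m_{i+1} = d_i*a_i - m_i, d_{i+1} = (1960 - m_{i+1}^2)/d_i, a_{i+1} = floor((a_0 + m_{i+1})/d_{i+1}):
  m_1 = 1*44 - 0 = 44, d_1 = (1960 - 44^2)/1 = 24/1 = 24, a_1 = floor((44 + 44)/24) = 3.
  m_2 = 24*3 - 44 = 28, d_2 = (1960 - 28^2)/24 = 1176/24 = 49, a_2 = floor((44 + 28)/49) = 1.
  m_3 = 49*1 - 28 = 21, d_3 = (1960 - 21^2)/49 = 1519/49 = 31, a_3 = floor((44 + 21)/31) = 2.
  m_4 = 31*2 - 21 = 41, d_4 = (1960 - 41^2)/31 = 279/31 = 9, a_4 = floor((44 + 41)/9) = 9.
  m_5 = 9*9 - 41 = 40, d_5 = (1960 - 40^2)/9 = 360/9 = 40, a_5 = floor((44 + 40)/40) = 2.
  m_6 = 40*2 - 40 = 40, d_6 = (1960 - 40^2)/40 = 360/40 = 9, a_6 = floor((44 + 40)/9) = 9.
  m_7 = 9*9 - 40 = 41, d_7 = (1960 - 41^2)/9 = 279/9 = 31, a_7 = floor((44 + 41)/31) = 2.
  m_8 = 31*2 - 41 = 21, d_8 = (1960 - 21^2)/31 = 1519/31 = 49, a_8 = floor((44 + 21)/49) = 1.
  m_9 = 49*1 - 21 = 28, d_9 = (1960 - 28^2)/49 = 1176/49 = 24, a_9 = floor((44 + 28)/24) = 3.
  m_10 = 24*3 - 28 = 44, d_10 = (1960 - 44^2)/24 = 24/24 = 1, a_10 = floor((44 + 44)/1) = 88.
  m_11 = 1*88 - 44 = 44, d_11 = (1960 - 44^2)/1 = 24/1 = 24: (m_11, d_11) = (m_1, d_1) = (44, 24), so from here the quotients repeat a_1, ..., a_10; the period length is 10.
So sqrt(1960) = [44; (3, 1, 2, 9, 2, 9, 2, 1, 3, 88)] with period length k = 10.
k is even, so the fundamental solution of x^2 - 1960y^2 = 1 is (p_{k-1}, q_{k-1}) = (p_9, q_9); compute convergents through index 9.
Convergents (p_i = a_i*p_{i-1} + p_{i-2}, q_i = a_i*q_{i-1} + q_{i-2} with p_{-2}=0, p_{-1}=1, q_{-2}=1, q_{-1}=0):
  i=0: a_0=44, p_0 = 44*1 + 0 = 44, q_0 = 44*0 + 1 = 1.
  i=1: a_1=3, p_1 = 3*44 + 1 = 133, q_1 = 3*1 + 0 = 3.
  i=2: a_2=1, p_2 = 1*133 + 44 = 177, q_2 = 1*3 + 1 = 4.
  i=3: a_3=2, p_3 = 2*177 + 133 = 487, q_3 = 2*4 + 3 = 11.
  i=4: a_4=9, p_4 = 9*487 + 177 = 4560, q_4 = 9*11 + 4 = 103.
  i=5: a_5=2, p_5 = 2*4560 + 487 = 9607, q_5 = 2*103 + 11 = 217.
  i=6: a_6=9, p_6 = 9*9607 + 4560 = 91023, q_6 = 9*217 + 103 = 2056.
  i=7: a_7=2, p_7 = 2*91023 + 9607 = 191653, q_7 = 2*2056 + 217 = 4329.
  i=8: a_8=1, p_8 = 1*191653 + 91023 = 282676, q_8 = 1*4329 + 2056 = 6385.
  i=9: a_9=3, p_9 = 3*282676 + 191653 = 1039681, q_9 = 3*6385 + 4329 = 23484.
Check: 1039681^2 - 1960*23484^2 = 1080936581761 - 1080936581760 = 1, so (x, y) = (1039681, 23484) solves the equation, and by the theorem it is the least positive solution.

(x, y) = (1039681, 23484)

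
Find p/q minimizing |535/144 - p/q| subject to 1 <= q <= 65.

Expand x = 535/144 as a continued fraction with the Euclidean algorithm:
  535 = 3*144 + 103, so a_0 = 3.
  144 = 1*103 + 41, so a_1 = 1.
  103 = 2*41 + 21, so a_2 = 2.
  41 = 1*21 + 20, so a_3 = 1.
  21 = 1*20 + 1, so a_4 = 1.
  20 = 20*1 + 0, so a_5 = 20.
so x = [3; 1, 2, 1, 1, 20].
Convergents (p_i = a_i*p_{i-1} + p_{i-2}, q_i = a_i*q_{i-1} + q_{i-2} with p_{-2}=0, p_{-1}=1, q_{-2}=1, q_{-1}=0), until the denominator exceeds 65:
  i=0: a_0=3, p_0 = 3*1 + 0 = 3, q_0 = 3*0 + 1 = 1.
  i=1: a_1=1, p_1 = 1*3 + 1 = 4, q_1 = 1*1 + 0 = 1.
  i=2: a_2=2, p_2 = 2*4 + 3 = 11, q_2 = 2*1 + 1 = 3.
  i=3: a_3=1, p_3 = 1*11 + 4 = 15, q_3 = 1*3 + 1 = 4.
  i=4: a_4=1, p_4 = 1*15 + 11 = 26, q_4 = 1*4 + 3 = 7.
  i=5: a_5=20, p_5 = 20*26 + 15 = 535, q_5 = 20*7 + 4 = 144.
q_5 = 144 > 65, so the last convergent with denominator <= 65 is p_4/q_4 = 26/7.
The closest fraction with denominator <= 65 is either p_4/q_4 or the intermediate fraction (k*p_4 + p_3)/(k*q_4 + q_3) with the largest k >= 1 whose denominator stays <= 65; these approach x as k grows, and every other convergent or intermediate fraction in range is farther away.
Largest k: floor((65 - q_3)/q_4) = floor((65 - 4)/7) = 8.
That gives (8*26 + 15)/(8*7 + 4) = 223/60.
Compare the errors: |x - 26/7| = |535*7 - 26*144|/(144*7) = 1/1008, and |x - 223/60| = |535*60 - 223*144|/(144*60) = 12/8640.
Cross-multiplying, 1*8640 = 8640 < 12096 = 12*1008, so 1/1008 is smaller: the convergent 26/7 is closer to x than 223/60.

26/7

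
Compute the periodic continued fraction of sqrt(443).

[21; (21, 42)]

Write x_i = (sqrt(443) + m_i)/d_i with (m_0, d_0) = (0, 1). a_0 = floor(sqrt(443)) = 21, since 21^2 = 441 <= 443 < 484 = 22^2.
Iterate m_{i+1} = d_i*a_i - m_i, d_{i+1} = (443 - m_{i+1}^2)/d_i, a_{i+1} = floor((a_0 + m_{i+1})/d_{i+1}):
  m_1 = 1*21 - 0 = 21, d_1 = (443 - 21^2)/1 = 2/1 = 2, a_1 = floor((21 + 21)/2) = 21.
  m_2 = 2*21 - 21 = 21, d_2 = (443 - 21^2)/2 = 2/2 = 1, a_2 = floor((21 + 21)/1) = 42.
  m_3 = 1*42 - 21 = 21, d_3 = (443 - 21^2)/1 = 2/1 = 2: (m_3, d_3) = (m_1, d_1) = (21, 2), so from here the quotients repeat a_1, a_2; the period length is 2.
Hence the expansion of sqrt(443) is a_0 = 21 followed by the repeating block 21, 42 (period 2).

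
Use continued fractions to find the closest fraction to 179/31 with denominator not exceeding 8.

Expand x = 179/31 as a continued fraction with the Euclidean algorithm:
  179 = 5*31 + 24, so a_0 = 5.
  31 = 1*24 + 7, so a_1 = 1.
  24 = 3*7 + 3, so a_2 = 3.
  7 = 2*3 + 1, so a_3 = 2.
  3 = 3*1 + 0, so a_4 = 3.
so x = [5; 1, 3, 2, 3].
Convergents (p_i = a_i*p_{i-1} + p_{i-2}, q_i = a_i*q_{i-1} + q_{i-2} with p_{-2}=0, p_{-1}=1, q_{-2}=1, q_{-1}=0), until the denominator exceeds 8:
  i=0: a_0=5, p_0 = 5*1 + 0 = 5, q_0 = 5*0 + 1 = 1.
  i=1: a_1=1, p_1 = 1*5 + 1 = 6, q_1 = 1*1 + 0 = 1.
  i=2: a_2=3, p_2 = 3*6 + 5 = 23, q_2 = 3*1 + 1 = 4.
  i=3: a_3=2, p_3 = 2*23 + 6 = 52, q_3 = 2*4 + 1 = 9.
q_3 = 9 > 8, so the last convergent with denominator <= 8 is p_2/q_2 = 23/4.
The closest fraction with denominator <= 8 is either p_2/q_2 or the intermediate fraction (k*p_2 + p_1)/(k*q_2 + q_1) with the largest k >= 1 whose denominator stays <= 8; these approach x as k grows, and every other convergent or intermediate fraction in range is farther away.
Largest k: floor((8 - q_1)/q_2) = floor((8 - 1)/4) = 1.
That gives (1*23 + 6)/(1*4 + 1) = 29/5.
Compare the errors: |x - 23/4| = |179*4 - 23*31|/(31*4) = 3/124, and |x - 29/5| = |179*5 - 29*31|/(31*5) = 4/155.
Cross-multiplying, 3*155 = 465 < 496 = 4*124, so 3/124 is smaller: the convergent 23/4 is closer to x than 29/5.

23/4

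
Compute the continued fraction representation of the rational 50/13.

[3; 1, 5, 2]

Run the Euclidean algorithm on 50 and 13; the successive quotients are the partial quotients a_0, a_1, ... (each step inverts the fractional part left over by the previous one):
  50 = 3*13 + 11, so a_0 = 3.
  13 = 1*11 + 2, so a_1 = 1.
  11 = 5*2 + 1, so a_2 = 5.
  2 = 2*1 + 0, so a_3 = 2.
The remainder reaches 0 after 4 divisions, so the expansion has 4 partial quotients, read off in order.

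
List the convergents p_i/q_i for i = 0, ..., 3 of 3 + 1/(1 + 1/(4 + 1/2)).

Using the convergent recurrence p_i = a_i*p_{i-1} + p_{i-2}, q_i = a_i*q_{i-1} + q_{i-2} with p_{-2}=0, p_{-1}=1, q_{-2}=1, q_{-1}=0:
  i=0: a_0=3, p_0 = 3*1 + 0 = 3, q_0 = 3*0 + 1 = 1.
  i=1: a_1=1, p_1 = 1*3 + 1 = 4, q_1 = 1*1 + 0 = 1.
  i=2: a_2=4, p_2 = 4*4 + 3 = 19, q_2 = 4*1 + 1 = 5.
  i=3: a_3=2, p_3 = 2*19 + 4 = 42, q_3 = 2*5 + 1 = 11.

3/1, 4/1, 19/5, 42/11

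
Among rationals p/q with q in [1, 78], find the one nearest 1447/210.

503/73

Expand x = 1447/210 as a continued fraction with the Euclidean algorithm:
  1447 = 6*210 + 187, so a_0 = 6.
  210 = 1*187 + 23, so a_1 = 1.
  187 = 8*23 + 3, so a_2 = 8.
  23 = 7*3 + 2, so a_3 = 7.
  3 = 1*2 + 1, so a_4 = 1.
  2 = 2*1 + 0, so a_5 = 2.
so x = [6; 1, 8, 7, 1, 2].
Convergents (p_i = a_i*p_{i-1} + p_{i-2}, q_i = a_i*q_{i-1} + q_{i-2} with p_{-2}=0, p_{-1}=1, q_{-2}=1, q_{-1}=0), until the denominator exceeds 78:
  i=0: a_0=6, p_0 = 6*1 + 0 = 6, q_0 = 6*0 + 1 = 1.
  i=1: a_1=1, p_1 = 1*6 + 1 = 7, q_1 = 1*1 + 0 = 1.
  i=2: a_2=8, p_2 = 8*7 + 6 = 62, q_2 = 8*1 + 1 = 9.
  i=3: a_3=7, p_3 = 7*62 + 7 = 441, q_3 = 7*9 + 1 = 64.
  i=4: a_4=1, p_4 = 1*441 + 62 = 503, q_4 = 1*64 + 9 = 73.
  i=5: a_5=2, p_5 = 2*503 + 441 = 1447, q_5 = 2*73 + 64 = 210.
q_5 = 210 > 78, so the last convergent with denominator <= 78 is p_4/q_4 = 503/73.
The closest fraction with denominator <= 78 is either p_4/q_4 or the intermediate fraction (k*p_4 + p_3)/(k*q_4 + q_3) with the largest k >= 1 whose denominator stays <= 78; these approach x as k grows, and every other convergent or intermediate fraction in range is farther away.
Largest k: floor((78 - q_3)/q_4) = floor((78 - 64)/73) = 0.
Since k = 0, no intermediate fraction beyond p_4/q_4 has denominator <= 78, so the convergent 503/73 is the closest (its error is |1447*73 - 503*210|/(210*73) = 1/15330).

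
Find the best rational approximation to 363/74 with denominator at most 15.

Expand x = 363/74 as a continued fraction with the Euclidean algorithm:
  363 = 4*74 + 67, so a_0 = 4.
  74 = 1*67 + 7, so a_1 = 1.
  67 = 9*7 + 4, so a_2 = 9.
  7 = 1*4 + 3, so a_3 = 1.
  4 = 1*3 + 1, so a_4 = 1.
  3 = 3*1 + 0, so a_5 = 3.
so x = [4; 1, 9, 1, 1, 3].
Convergents (p_i = a_i*p_{i-1} + p_{i-2}, q_i = a_i*q_{i-1} + q_{i-2} with p_{-2}=0, p_{-1}=1, q_{-2}=1, q_{-1}=0), until the denominator exceeds 15:
  i=0: a_0=4, p_0 = 4*1 + 0 = 4, q_0 = 4*0 + 1 = 1.
  i=1: a_1=1, p_1 = 1*4 + 1 = 5, q_1 = 1*1 + 0 = 1.
  i=2: a_2=9, p_2 = 9*5 + 4 = 49, q_2 = 9*1 + 1 = 10.
  i=3: a_3=1, p_3 = 1*49 + 5 = 54, q_3 = 1*10 + 1 = 11.
  i=4: a_4=1, p_4 = 1*54 + 49 = 103, q_4 = 1*11 + 10 = 21.
q_4 = 21 > 15, so the last convergent with denominator <= 15 is p_3/q_3 = 54/11.
The closest fraction with denominator <= 15 is either p_3/q_3 or the intermediate fraction (k*p_3 + p_2)/(k*q_3 + q_2) with the largest k >= 1 whose denominator stays <= 15; these approach x as k grows, and every other convergent or intermediate fraction in range is farther away.
Largest k: floor((15 - q_2)/q_3) = floor((15 - 10)/11) = 0.
Since k = 0, no intermediate fraction beyond p_3/q_3 has denominator <= 15, so the convergent 54/11 is the closest (its error is |363*11 - 54*74|/(74*11) = 3/814).

54/11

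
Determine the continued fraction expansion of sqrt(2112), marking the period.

[45; (1, 21, 1, 90)]

Write x_i = (sqrt(2112) + m_i)/d_i with (m_0, d_0) = (0, 1). a_0 = floor(sqrt(2112)) = 45, since 45^2 = 2025 <= 2112 < 2116 = 46^2.
Iterate m_{i+1} = d_i*a_i - m_i, d_{i+1} = (2112 - m_{i+1}^2)/d_i, a_{i+1} = floor((a_0 + m_{i+1})/d_{i+1}):
  m_1 = 1*45 - 0 = 45, d_1 = (2112 - 45^2)/1 = 87/1 = 87, a_1 = floor((45 + 45)/87) = 1.
  m_2 = 87*1 - 45 = 42, d_2 = (2112 - 42^2)/87 = 348/87 = 4, a_2 = floor((45 + 42)/4) = 21.
  m_3 = 4*21 - 42 = 42, d_3 = (2112 - 42^2)/4 = 348/4 = 87, a_3 = floor((45 + 42)/87) = 1.
  m_4 = 87*1 - 42 = 45, d_4 = (2112 - 45^2)/87 = 87/87 = 1, a_4 = floor((45 + 45)/1) = 90.
  m_5 = 1*90 - 45 = 45, d_5 = (2112 - 45^2)/1 = 87/1 = 87: (m_5, d_5) = (m_1, d_1) = (45, 87), so from here the quotients repeat a_1, ..., a_4; the period length is 4.
Hence the expansion of sqrt(2112) is a_0 = 45 followed by the repeating block 1, 21, 1, 90 (period 4).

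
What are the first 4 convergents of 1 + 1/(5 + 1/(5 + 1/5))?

Using the convergent recurrence p_i = a_i*p_{i-1} + p_{i-2}, q_i = a_i*q_{i-1} + q_{i-2} with p_{-2}=0, p_{-1}=1, q_{-2}=1, q_{-1}=0:
  i=0: a_0=1, p_0 = 1*1 + 0 = 1, q_0 = 1*0 + 1 = 1.
  i=1: a_1=5, p_1 = 5*1 + 1 = 6, q_1 = 5*1 + 0 = 5.
  i=2: a_2=5, p_2 = 5*6 + 1 = 31, q_2 = 5*5 + 1 = 26.
  i=3: a_3=5, p_3 = 5*31 + 6 = 161, q_3 = 5*26 + 5 = 135.

1/1, 6/5, 31/26, 161/135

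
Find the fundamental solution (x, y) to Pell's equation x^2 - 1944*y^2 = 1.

First expand sqrt(1944) as a continued fraction. With x_i = (sqrt(1944) + m_i)/d_i and (m_0, d_0) = (0, 1): a_0 = floor(sqrt(1944)) = 44, since 44^2 = 1936 <= 1944 < 2025 = 45^2.
Iterate m_{i+1} = d_i*a_i - m_i, d_{i+1} = (1944 - m_{i+1}^2)/d_i, a_{i+1} = floor((a_0 + m_{i+1})/d_{i+1}):
  m_1 = 1*44 - 0 = 44, d_1 = (1944 - 44^2)/1 = 8/1 = 8, a_1 = floor((44 + 44)/8) = 11.
  m_2 = 8*11 - 44 = 44, d_2 = (1944 - 44^2)/8 = 8/8 = 1, a_2 = floor((44 + 44)/1) = 88.
  m_3 = 1*88 - 44 = 44, d_3 = (1944 - 44^2)/1 = 8/1 = 8: (m_3, d_3) = (m_1, d_1) = (44, 8), so from here the quotients repeat a_1, a_2; the period length is 2.
So sqrt(1944) = [44; (11, 88)] with period length k = 2.
k is even, so the fundamental solution of x^2 - 1944y^2 = 1 is (p_{k-1}, q_{k-1}) = (p_1, q_1); compute convergents through index 1.
Convergents (p_i = a_i*p_{i-1} + p_{i-2}, q_i = a_i*q_{i-1} + q_{i-2} with p_{-2}=0, p_{-1}=1, q_{-2}=1, q_{-1}=0):
  i=0: a_0=44, p_0 = 44*1 + 0 = 44, q_0 = 44*0 + 1 = 1.
  i=1: a_1=11, p_1 = 11*44 + 1 = 485, q_1 = 11*1 + 0 = 11.
Check: 485^2 - 1944*11^2 = 235225 - 235224 = 1, so (x, y) = (485, 11) solves the equation, and by the theorem it is the least positive solution.

(x, y) = (485, 11)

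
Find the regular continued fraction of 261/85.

[3; 14, 6]

Run the Euclidean algorithm on 261 and 85; the successive quotients are the partial quotients a_0, a_1, ... (each step inverts the fractional part left over by the previous one):
  261 = 3*85 + 6, so a_0 = 3.
  85 = 14*6 + 1, so a_1 = 14.
  6 = 6*1 + 0, so a_2 = 6.
The remainder reaches 0 after 3 divisions, so the expansion has 3 partial quotients, read off in order.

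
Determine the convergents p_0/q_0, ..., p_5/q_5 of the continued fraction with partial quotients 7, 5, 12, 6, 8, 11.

7/1, 36/5, 439/61, 2670/371, 21799/3029, 242459/33690

Using the convergent recurrence p_i = a_i*p_{i-1} + p_{i-2}, q_i = a_i*q_{i-1} + q_{i-2} with p_{-2}=0, p_{-1}=1, q_{-2}=1, q_{-1}=0:
  i=0: a_0=7, p_0 = 7*1 + 0 = 7, q_0 = 7*0 + 1 = 1.
  i=1: a_1=5, p_1 = 5*7 + 1 = 36, q_1 = 5*1 + 0 = 5.
  i=2: a_2=12, p_2 = 12*36 + 7 = 439, q_2 = 12*5 + 1 = 61.
  i=3: a_3=6, p_3 = 6*439 + 36 = 2670, q_3 = 6*61 + 5 = 371.
  i=4: a_4=8, p_4 = 8*2670 + 439 = 21799, q_4 = 8*371 + 61 = 3029.
  i=5: a_5=11, p_5 = 11*21799 + 2670 = 242459, q_5 = 11*3029 + 371 = 33690.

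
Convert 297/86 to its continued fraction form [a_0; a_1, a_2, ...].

Run the Euclidean algorithm on 297 and 86; the successive quotients are the partial quotients a_0, a_1, ... (each step inverts the fractional part left over by the previous one):
  297 = 3*86 + 39, so a_0 = 3.
  86 = 2*39 + 8, so a_1 = 2.
  39 = 4*8 + 7, so a_2 = 4.
  8 = 1*7 + 1, so a_3 = 1.
  7 = 7*1 + 0, so a_4 = 7.
The remainder reaches 0 after 5 divisions, so the expansion has 5 partial quotients, read off in order.

[3; 2, 4, 1, 7]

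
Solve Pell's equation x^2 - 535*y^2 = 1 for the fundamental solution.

First expand sqrt(535) as a continued fraction. With x_i = (sqrt(535) + m_i)/d_i and (m_0, d_0) = (0, 1): a_0 = floor(sqrt(535)) = 23, since 23^2 = 529 <= 535 < 576 = 24^2.
Iterate m_{i+1} = d_i*a_i - m_i, d_{i+1} = (535 - m_{i+1}^2)/d_i, a_{i+1} = floor((a_0 + m_{i+1})/d_{i+1}):
  m_1 = 1*23 - 0 = 23, d_1 = (535 - 23^2)/1 = 6/1 = 6, a_1 = floor((23 + 23)/6) = 7.
  m_2 = 6*7 - 23 = 19, d_2 = (535 - 19^2)/6 = 174/6 = 29, a_2 = floor((23 + 19)/29) = 1.
  m_3 = 29*1 - 19 = 10, d_3 = (535 - 10^2)/29 = 435/29 = 15, a_3 = floor((23 + 10)/15) = 2.
  m_4 = 15*2 - 10 = 20, d_4 = (535 - 20^2)/15 = 135/15 = 9, a_4 = floor((23 + 20)/9) = 4.
  m_5 = 9*4 - 20 = 16, d_5 = (535 - 16^2)/9 = 279/9 = 31, a_5 = floor((23 + 16)/31) = 1.
  m_6 = 31*1 - 16 = 15, d_6 = (535 - 15^2)/31 = 310/31 = 10, a_6 = floor((23 + 15)/10) = 3.
  m_7 = 10*3 - 15 = 15, d_7 = (535 - 15^2)/10 = 310/10 = 31, a_7 = floor((23 + 15)/31) = 1.
  m_8 = 31*1 - 15 = 16, d_8 = (535 - 16^2)/31 = 279/31 = 9, a_8 = floor((23 + 16)/9) = 4.
  m_9 = 9*4 - 16 = 20, d_9 = (535 - 20^2)/9 = 135/9 = 15, a_9 = floor((23 + 20)/15) = 2.
  m_10 = 15*2 - 20 = 10, d_10 = (535 - 10^2)/15 = 435/15 = 29, a_10 = floor((23 + 10)/29) = 1.
  m_11 = 29*1 - 10 = 19, d_11 = (535 - 19^2)/29 = 174/29 = 6, a_11 = floor((23 + 19)/6) = 7.
  m_12 = 6*7 - 19 = 23, d_12 = (535 - 23^2)/6 = 6/6 = 1, a_12 = floor((23 + 23)/1) = 46.
  m_13 = 1*46 - 23 = 23, d_13 = (535 - 23^2)/1 = 6/1 = 6: (m_13, d_13) = (m_1, d_1) = (23, 6), so from here the quotients repeat a_1, ..., a_12; the period length is 12.
So sqrt(535) = [23; (7, 1, 2, 4, 1, 3, 1, 4, 2, 1, 7, 46)] with period length k = 12.
k is even, so the fundamental solution of x^2 - 535y^2 = 1 is (p_{k-1}, q_{k-1}) = (p_11, q_11); compute convergents through index 11.
Convergents (p_i = a_i*p_{i-1} + p_{i-2}, q_i = a_i*q_{i-1} + q_{i-2} with p_{-2}=0, p_{-1}=1, q_{-2}=1, q_{-1}=0):
  i=0: a_0=23, p_0 = 23*1 + 0 = 23, q_0 = 23*0 + 1 = 1.
  i=1: a_1=7, p_1 = 7*23 + 1 = 162, q_1 = 7*1 + 0 = 7.
  i=2: a_2=1, p_2 = 1*162 + 23 = 185, q_2 = 1*7 + 1 = 8.
  i=3: a_3=2, p_3 = 2*185 + 162 = 532, q_3 = 2*8 + 7 = 23.
  i=4: a_4=4, p_4 = 4*532 + 185 = 2313, q_4 = 4*23 + 8 = 100.
  i=5: a_5=1, p_5 = 1*2313 + 532 = 2845, q_5 = 1*100 + 23 = 123.
  i=6: a_6=3, p_6 = 3*2845 + 2313 = 10848, q_6 = 3*123 + 100 = 469.
  i=7: a_7=1, p_7 = 1*10848 + 2845 = 13693, q_7 = 1*469 + 123 = 592.
  i=8: a_8=4, p_8 = 4*13693 + 10848 = 65620, q_8 = 4*592 + 469 = 2837.
  i=9: a_9=2, p_9 = 2*65620 + 13693 = 144933, q_9 = 2*2837 + 592 = 6266.
  i=10: a_10=1, p_10 = 1*144933 + 65620 = 210553, q_10 = 1*6266 + 2837 = 9103.
  i=11: a_11=7, p_11 = 7*210553 + 144933 = 1618804, q_11 = 7*9103 + 6266 = 69987.
Check: 1618804^2 - 535*69987^2 = 2620526390416 - 2620526390415 = 1, so (x, y) = (1618804, 69987) solves the equation, and by the theorem it is the least positive solution.

(x, y) = (1618804, 69987)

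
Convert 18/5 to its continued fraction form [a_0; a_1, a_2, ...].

[3; 1, 1, 2]

Run the Euclidean algorithm on 18 and 5; the successive quotients are the partial quotients a_0, a_1, ... (each step inverts the fractional part left over by the previous one):
  18 = 3*5 + 3, so a_0 = 3.
  5 = 1*3 + 2, so a_1 = 1.
  3 = 1*2 + 1, so a_2 = 1.
  2 = 2*1 + 0, so a_3 = 2.
The remainder reaches 0 after 4 divisions, so the expansion has 4 partial quotients, read off in order.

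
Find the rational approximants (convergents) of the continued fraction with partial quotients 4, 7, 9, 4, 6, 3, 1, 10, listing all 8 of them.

Using the convergent recurrence p_i = a_i*p_{i-1} + p_{i-2}, q_i = a_i*q_{i-1} + q_{i-2} with p_{-2}=0, p_{-1}=1, q_{-2}=1, q_{-1}=0:
  i=0: a_0=4, p_0 = 4*1 + 0 = 4, q_0 = 4*0 + 1 = 1.
  i=1: a_1=7, p_1 = 7*4 + 1 = 29, q_1 = 7*1 + 0 = 7.
  i=2: a_2=9, p_2 = 9*29 + 4 = 265, q_2 = 9*7 + 1 = 64.
  i=3: a_3=4, p_3 = 4*265 + 29 = 1089, q_3 = 4*64 + 7 = 263.
  i=4: a_4=6, p_4 = 6*1089 + 265 = 6799, q_4 = 6*263 + 64 = 1642.
  i=5: a_5=3, p_5 = 3*6799 + 1089 = 21486, q_5 = 3*1642 + 263 = 5189.
  i=6: a_6=1, p_6 = 1*21486 + 6799 = 28285, q_6 = 1*5189 + 1642 = 6831.
  i=7: a_7=10, p_7 = 10*28285 + 21486 = 304336, q_7 = 10*6831 + 5189 = 73499.

4/1, 29/7, 265/64, 1089/263, 6799/1642, 21486/5189, 28285/6831, 304336/73499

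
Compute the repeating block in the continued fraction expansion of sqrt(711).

Write x_i = (sqrt(711) + m_i)/d_i with (m_0, d_0) = (0, 1). a_0 = floor(sqrt(711)) = 26, since 26^2 = 676 <= 711 < 729 = 27^2.
Iterate m_{i+1} = d_i*a_i - m_i, d_{i+1} = (711 - m_{i+1}^2)/d_i, a_{i+1} = floor((a_0 + m_{i+1})/d_{i+1}):
  m_1 = 1*26 - 0 = 26, d_1 = (711 - 26^2)/1 = 35/1 = 35, a_1 = floor((26 + 26)/35) = 1.
  m_2 = 35*1 - 26 = 9, d_2 = (711 - 9^2)/35 = 630/35 = 18, a_2 = floor((26 + 9)/18) = 1.
  m_3 = 18*1 - 9 = 9, d_3 = (711 - 9^2)/18 = 630/18 = 35, a_3 = floor((26 + 9)/35) = 1.
  m_4 = 35*1 - 9 = 26, d_4 = (711 - 26^2)/35 = 35/35 = 1, a_4 = floor((26 + 26)/1) = 52.
  m_5 = 1*52 - 26 = 26, d_5 = (711 - 26^2)/1 = 35/1 = 35: (m_5, d_5) = (m_1, d_1) = (26, 35), so from here the quotients repeat a_1, ..., a_4; the period length is 4.
Hence the expansion of sqrt(711) is a_0 = 26 followed by the repeating block 1, 1, 1, 52 (period 4).

[26; (1, 1, 1, 52)]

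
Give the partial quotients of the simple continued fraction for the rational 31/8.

Run the Euclidean algorithm on 31 and 8; the successive quotients are the partial quotients a_0, a_1, ... (each step inverts the fractional part left over by the previous one):
  31 = 3*8 + 7, so a_0 = 3.
  8 = 1*7 + 1, so a_1 = 1.
  7 = 7*1 + 0, so a_2 = 7.
The remainder reaches 0 after 3 divisions, so the expansion has 3 partial quotients, read off in order.

[3; 1, 7]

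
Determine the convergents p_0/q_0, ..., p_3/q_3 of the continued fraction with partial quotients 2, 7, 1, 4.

Using the convergent recurrence p_i = a_i*p_{i-1} + p_{i-2}, q_i = a_i*q_{i-1} + q_{i-2} with p_{-2}=0, p_{-1}=1, q_{-2}=1, q_{-1}=0:
  i=0: a_0=2, p_0 = 2*1 + 0 = 2, q_0 = 2*0 + 1 = 1.
  i=1: a_1=7, p_1 = 7*2 + 1 = 15, q_1 = 7*1 + 0 = 7.
  i=2: a_2=1, p_2 = 1*15 + 2 = 17, q_2 = 1*7 + 1 = 8.
  i=3: a_3=4, p_3 = 4*17 + 15 = 83, q_3 = 4*8 + 7 = 39.

2/1, 15/7, 17/8, 83/39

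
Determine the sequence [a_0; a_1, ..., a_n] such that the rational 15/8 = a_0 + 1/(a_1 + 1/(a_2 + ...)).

[1; 1, 7]

Run the Euclidean algorithm on 15 and 8; the successive quotients are the partial quotients a_0, a_1, ... (each step inverts the fractional part left over by the previous one):
  15 = 1*8 + 7, so a_0 = 1.
  8 = 1*7 + 1, so a_1 = 1.
  7 = 7*1 + 0, so a_2 = 7.
The remainder reaches 0 after 3 divisions, so the expansion has 3 partial quotients, read off in order.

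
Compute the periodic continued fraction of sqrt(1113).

Write x_i = (sqrt(1113) + m_i)/d_i with (m_0, d_0) = (0, 1). a_0 = floor(sqrt(1113)) = 33, since 33^2 = 1089 <= 1113 < 1156 = 34^2.
Iterate m_{i+1} = d_i*a_i - m_i, d_{i+1} = (1113 - m_{i+1}^2)/d_i, a_{i+1} = floor((a_0 + m_{i+1})/d_{i+1}):
  m_1 = 1*33 - 0 = 33, d_1 = (1113 - 33^2)/1 = 24/1 = 24, a_1 = floor((33 + 33)/24) = 2.
  m_2 = 24*2 - 33 = 15, d_2 = (1113 - 15^2)/24 = 888/24 = 37, a_2 = floor((33 + 15)/37) = 1.
  m_3 = 37*1 - 15 = 22, d_3 = (1113 - 22^2)/37 = 629/37 = 17, a_3 = floor((33 + 22)/17) = 3.
  m_4 = 17*3 - 22 = 29, d_4 = (1113 - 29^2)/17 = 272/17 = 16, a_4 = floor((33 + 29)/16) = 3.
  m_5 = 16*3 - 29 = 19, d_5 = (1113 - 19^2)/16 = 752/16 = 47, a_5 = floor((33 + 19)/47) = 1.
  m_6 = 47*1 - 19 = 28, d_6 = (1113 - 28^2)/47 = 329/47 = 7, a_6 = floor((33 + 28)/7) = 8.
  m_7 = 7*8 - 28 = 28, d_7 = (1113 - 28^2)/7 = 329/7 = 47, a_7 = floor((33 + 28)/47) = 1.
  m_8 = 47*1 - 28 = 19, d_8 = (1113 - 19^2)/47 = 752/47 = 16, a_8 = floor((33 + 19)/16) = 3.
  m_9 = 16*3 - 19 = 29, d_9 = (1113 - 29^2)/16 = 272/16 = 17, a_9 = floor((33 + 29)/17) = 3.
  m_10 = 17*3 - 29 = 22, d_10 = (1113 - 22^2)/17 = 629/17 = 37, a_10 = floor((33 + 22)/37) = 1.
  m_11 = 37*1 - 22 = 15, d_11 = (1113 - 15^2)/37 = 888/37 = 24, a_11 = floor((33 + 15)/24) = 2.
  m_12 = 24*2 - 15 = 33, d_12 = (1113 - 33^2)/24 = 24/24 = 1, a_12 = floor((33 + 33)/1) = 66.
  m_13 = 1*66 - 33 = 33, d_13 = (1113 - 33^2)/1 = 24/1 = 24: (m_13, d_13) = (m_1, d_1) = (33, 24), so from here the quotients repeat a_1, ..., a_12; the period length is 12.
Hence the expansion of sqrt(1113) is a_0 = 33 followed by the repeating block 2, 1, 3, 3, 1, 8, 1, 3, 3, 1, 2, 66 (period 12).

[33; (2, 1, 3, 3, 1, 8, 1, 3, 3, 1, 2, 66)]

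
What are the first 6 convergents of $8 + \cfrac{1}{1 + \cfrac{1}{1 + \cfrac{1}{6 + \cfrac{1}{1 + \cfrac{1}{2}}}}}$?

8/1, 9/1, 17/2, 111/13, 128/15, 367/43

Using the convergent recurrence p_i = a_i*p_{i-1} + p_{i-2}, q_i = a_i*q_{i-1} + q_{i-2} with p_{-2}=0, p_{-1}=1, q_{-2}=1, q_{-1}=0:
  i=0: a_0=8, p_0 = 8*1 + 0 = 8, q_0 = 8*0 + 1 = 1.
  i=1: a_1=1, p_1 = 1*8 + 1 = 9, q_1 = 1*1 + 0 = 1.
  i=2: a_2=1, p_2 = 1*9 + 8 = 17, q_2 = 1*1 + 1 = 2.
  i=3: a_3=6, p_3 = 6*17 + 9 = 111, q_3 = 6*2 + 1 = 13.
  i=4: a_4=1, p_4 = 1*111 + 17 = 128, q_4 = 1*13 + 2 = 15.
  i=5: a_5=2, p_5 = 2*128 + 111 = 367, q_5 = 2*15 + 13 = 43.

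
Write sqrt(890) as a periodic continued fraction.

Write x_i = (sqrt(890) + m_i)/d_i with (m_0, d_0) = (0, 1). a_0 = floor(sqrt(890)) = 29, since 29^2 = 841 <= 890 < 900 = 30^2.
Iterate m_{i+1} = d_i*a_i - m_i, d_{i+1} = (890 - m_{i+1}^2)/d_i, a_{i+1} = floor((a_0 + m_{i+1})/d_{i+1}):
  m_1 = 1*29 - 0 = 29, d_1 = (890 - 29^2)/1 = 49/1 = 49, a_1 = floor((29 + 29)/49) = 1.
  m_2 = 49*1 - 29 = 20, d_2 = (890 - 20^2)/49 = 490/49 = 10, a_2 = floor((29 + 20)/10) = 4.
  m_3 = 10*4 - 20 = 20, d_3 = (890 - 20^2)/10 = 490/10 = 49, a_3 = floor((29 + 20)/49) = 1.
  m_4 = 49*1 - 20 = 29, d_4 = (890 - 29^2)/49 = 49/49 = 1, a_4 = floor((29 + 29)/1) = 58.
  m_5 = 1*58 - 29 = 29, d_5 = (890 - 29^2)/1 = 49/1 = 49: (m_5, d_5) = (m_1, d_1) = (29, 49), so from here the quotients repeat a_1, ..., a_4; the period length is 4.
Hence the expansion of sqrt(890) is a_0 = 29 followed by the repeating block 1, 4, 1, 58 (period 4).

[29; (1, 4, 1, 58)]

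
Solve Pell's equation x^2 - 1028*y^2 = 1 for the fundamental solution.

(x, y) = (513, 16)

First expand sqrt(1028) as a continued fraction. With x_i = (sqrt(1028) + m_i)/d_i and (m_0, d_0) = (0, 1): a_0 = floor(sqrt(1028)) = 32, since 32^2 = 1024 <= 1028 < 1089 = 33^2.
Iterate m_{i+1} = d_i*a_i - m_i, d_{i+1} = (1028 - m_{i+1}^2)/d_i, a_{i+1} = floor((a_0 + m_{i+1})/d_{i+1}):
  m_1 = 1*32 - 0 = 32, d_1 = (1028 - 32^2)/1 = 4/1 = 4, a_1 = floor((32 + 32)/4) = 16.
  m_2 = 4*16 - 32 = 32, d_2 = (1028 - 32^2)/4 = 4/4 = 1, a_2 = floor((32 + 32)/1) = 64.
  m_3 = 1*64 - 32 = 32, d_3 = (1028 - 32^2)/1 = 4/1 = 4: (m_3, d_3) = (m_1, d_1) = (32, 4), so from here the quotients repeat a_1, a_2; the period length is 2.
So sqrt(1028) = [32; (16, 64)] with period length k = 2.
k is even, so the fundamental solution of x^2 - 1028y^2 = 1 is (p_{k-1}, q_{k-1}) = (p_1, q_1); compute convergents through index 1.
Convergents (p_i = a_i*p_{i-1} + p_{i-2}, q_i = a_i*q_{i-1} + q_{i-2} with p_{-2}=0, p_{-1}=1, q_{-2}=1, q_{-1}=0):
  i=0: a_0=32, p_0 = 32*1 + 0 = 32, q_0 = 32*0 + 1 = 1.
  i=1: a_1=16, p_1 = 16*32 + 1 = 513, q_1 = 16*1 + 0 = 16.
Check: 513^2 - 1028*16^2 = 263169 - 263168 = 1, so (x, y) = (513, 16) solves the equation, and by the theorem it is the least positive solution.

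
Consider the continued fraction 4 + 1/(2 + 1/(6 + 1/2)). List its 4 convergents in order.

Using the convergent recurrence p_i = a_i*p_{i-1} + p_{i-2}, q_i = a_i*q_{i-1} + q_{i-2} with p_{-2}=0, p_{-1}=1, q_{-2}=1, q_{-1}=0:
  i=0: a_0=4, p_0 = 4*1 + 0 = 4, q_0 = 4*0 + 1 = 1.
  i=1: a_1=2, p_1 = 2*4 + 1 = 9, q_1 = 2*1 + 0 = 2.
  i=2: a_2=6, p_2 = 6*9 + 4 = 58, q_2 = 6*2 + 1 = 13.
  i=3: a_3=2, p_3 = 2*58 + 9 = 125, q_3 = 2*13 + 2 = 28.

4/1, 9/2, 58/13, 125/28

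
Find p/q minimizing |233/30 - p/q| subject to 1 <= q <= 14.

Expand x = 233/30 as a continued fraction with the Euclidean algorithm:
  233 = 7*30 + 23, so a_0 = 7.
  30 = 1*23 + 7, so a_1 = 1.
  23 = 3*7 + 2, so a_2 = 3.
  7 = 3*2 + 1, so a_3 = 3.
  2 = 2*1 + 0, so a_4 = 2.
so x = [7; 1, 3, 3, 2].
Convergents (p_i = a_i*p_{i-1} + p_{i-2}, q_i = a_i*q_{i-1} + q_{i-2} with p_{-2}=0, p_{-1}=1, q_{-2}=1, q_{-1}=0), until the denominator exceeds 14:
  i=0: a_0=7, p_0 = 7*1 + 0 = 7, q_0 = 7*0 + 1 = 1.
  i=1: a_1=1, p_1 = 1*7 + 1 = 8, q_1 = 1*1 + 0 = 1.
  i=2: a_2=3, p_2 = 3*8 + 7 = 31, q_2 = 3*1 + 1 = 4.
  i=3: a_3=3, p_3 = 3*31 + 8 = 101, q_3 = 3*4 + 1 = 13.
  i=4: a_4=2, p_4 = 2*101 + 31 = 233, q_4 = 2*13 + 4 = 30.
q_4 = 30 > 14, so the last convergent with denominator <= 14 is p_3/q_3 = 101/13.
The closest fraction with denominator <= 14 is either p_3/q_3 or the intermediate fraction (k*p_3 + p_2)/(k*q_3 + q_2) with the largest k >= 1 whose denominator stays <= 14; these approach x as k grows, and every other convergent or intermediate fraction in range is farther away.
Largest k: floor((14 - q_2)/q_3) = floor((14 - 4)/13) = 0.
Since k = 0, no intermediate fraction beyond p_3/q_3 has denominator <= 14, so the convergent 101/13 is the closest (its error is |233*13 - 101*30|/(30*13) = 1/390).

101/13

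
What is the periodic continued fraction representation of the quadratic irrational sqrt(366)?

Write x_i = (sqrt(366) + m_i)/d_i with (m_0, d_0) = (0, 1). a_0 = floor(sqrt(366)) = 19, since 19^2 = 361 <= 366 < 400 = 20^2.
Iterate m_{i+1} = d_i*a_i - m_i, d_{i+1} = (366 - m_{i+1}^2)/d_i, a_{i+1} = floor((a_0 + m_{i+1})/d_{i+1}):
  m_1 = 1*19 - 0 = 19, d_1 = (366 - 19^2)/1 = 5/1 = 5, a_1 = floor((19 + 19)/5) = 7.
  m_2 = 5*7 - 19 = 16, d_2 = (366 - 16^2)/5 = 110/5 = 22, a_2 = floor((19 + 16)/22) = 1.
  m_3 = 22*1 - 16 = 6, d_3 = (366 - 6^2)/22 = 330/22 = 15, a_3 = floor((19 + 6)/15) = 1.
  m_4 = 15*1 - 6 = 9, d_4 = (366 - 9^2)/15 = 285/15 = 19, a_4 = floor((19 + 9)/19) = 1.
  m_5 = 19*1 - 9 = 10, d_5 = (366 - 10^2)/19 = 266/19 = 14, a_5 = floor((19 + 10)/14) = 2.
  m_6 = 14*2 - 10 = 18, d_6 = (366 - 18^2)/14 = 42/14 = 3, a_6 = floor((19 + 18)/3) = 12.
  m_7 = 3*12 - 18 = 18, d_7 = (366 - 18^2)/3 = 42/3 = 14, a_7 = floor((19 + 18)/14) = 2.
  m_8 = 14*2 - 18 = 10, d_8 = (366 - 10^2)/14 = 266/14 = 19, a_8 = floor((19 + 10)/19) = 1.
  m_9 = 19*1 - 10 = 9, d_9 = (366 - 9^2)/19 = 285/19 = 15, a_9 = floor((19 + 9)/15) = 1.
  m_10 = 15*1 - 9 = 6, d_10 = (366 - 6^2)/15 = 330/15 = 22, a_10 = floor((19 + 6)/22) = 1.
  m_11 = 22*1 - 6 = 16, d_11 = (366 - 16^2)/22 = 110/22 = 5, a_11 = floor((19 + 16)/5) = 7.
  m_12 = 5*7 - 16 = 19, d_12 = (366 - 19^2)/5 = 5/5 = 1, a_12 = floor((19 + 19)/1) = 38.
  m_13 = 1*38 - 19 = 19, d_13 = (366 - 19^2)/1 = 5/1 = 5: (m_13, d_13) = (m_1, d_1) = (19, 5), so from here the quotients repeat a_1, ..., a_12; the period length is 12.
Hence the expansion of sqrt(366) is a_0 = 19 followed by the repeating block 7, 1, 1, 1, 2, 12, 2, 1, 1, 1, 7, 38 (period 12).

[19; (7, 1, 1, 1, 2, 12, 2, 1, 1, 1, 7, 38)]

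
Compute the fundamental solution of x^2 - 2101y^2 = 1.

First expand sqrt(2101) as a continued fraction. With x_i = (sqrt(2101) + m_i)/d_i and (m_0, d_0) = (0, 1): a_0 = floor(sqrt(2101)) = 45, since 45^2 = 2025 <= 2101 < 2116 = 46^2.
Iterate m_{i+1} = d_i*a_i - m_i, d_{i+1} = (2101 - m_{i+1}^2)/d_i, a_{i+1} = floor((a_0 + m_{i+1})/d_{i+1}):
  m_1 = 1*45 - 0 = 45, d_1 = (2101 - 45^2)/1 = 76/1 = 76, a_1 = floor((45 + 45)/76) = 1.
  m_2 = 76*1 - 45 = 31, d_2 = (2101 - 31^2)/76 = 1140/76 = 15, a_2 = floor((45 + 31)/15) = 5.
  m_3 = 15*5 - 31 = 44, d_3 = (2101 - 44^2)/15 = 165/15 = 11, a_3 = floor((45 + 44)/11) = 8.
  m_4 = 11*8 - 44 = 44, d_4 = (2101 - 44^2)/11 = 165/11 = 15, a_4 = floor((45 + 44)/15) = 5.
  m_5 = 15*5 - 44 = 31, d_5 = (2101 - 31^2)/15 = 1140/15 = 76, a_5 = floor((45 + 31)/76) = 1.
  m_6 = 76*1 - 31 = 45, d_6 = (2101 - 45^2)/76 = 76/76 = 1, a_6 = floor((45 + 45)/1) = 90.
  m_7 = 1*90 - 45 = 45, d_7 = (2101 - 45^2)/1 = 76/1 = 76: (m_7, d_7) = (m_1, d_1) = (45, 76), so from here the quotients repeat a_1, ..., a_6; the period length is 6.
So sqrt(2101) = [45; (1, 5, 8, 5, 1, 90)] with period length k = 6.
k is even, so the fundamental solution of x^2 - 2101y^2 = 1 is (p_{k-1}, q_{k-1}) = (p_5, q_5); compute convergents through index 5.
Convergents (p_i = a_i*p_{i-1} + p_{i-2}, q_i = a_i*q_{i-1} + q_{i-2} with p_{-2}=0, p_{-1}=1, q_{-2}=1, q_{-1}=0):
  i=0: a_0=45, p_0 = 45*1 + 0 = 45, q_0 = 45*0 + 1 = 1.
  i=1: a_1=1, p_1 = 1*45 + 1 = 46, q_1 = 1*1 + 0 = 1.
  i=2: a_2=5, p_2 = 5*46 + 45 = 275, q_2 = 5*1 + 1 = 6.
  i=3: a_3=8, p_3 = 8*275 + 46 = 2246, q_3 = 8*6 + 1 = 49.
  i=4: a_4=5, p_4 = 5*2246 + 275 = 11505, q_4 = 5*49 + 6 = 251.
  i=5: a_5=1, p_5 = 1*11505 + 2246 = 13751, q_5 = 1*251 + 49 = 300.
Check: 13751^2 - 2101*300^2 = 189090001 - 189090000 = 1, so (x, y) = (13751, 300) solves the equation, and by the theorem it is the least positive solution.

(x, y) = (13751, 300)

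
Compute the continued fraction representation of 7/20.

[0; 2, 1, 6]

Run the Euclidean algorithm on 7 and 20; the successive quotients are the partial quotients a_0, a_1, ... (each step inverts the fractional part left over by the previous one):
  7 = 0*20 + 7, so a_0 = 0.
  20 = 2*7 + 6, so a_1 = 2.
  7 = 1*6 + 1, so a_2 = 1.
  6 = 6*1 + 0, so a_3 = 6.
The remainder reaches 0 after 4 divisions, so the expansion has 4 partial quotients, read off in order.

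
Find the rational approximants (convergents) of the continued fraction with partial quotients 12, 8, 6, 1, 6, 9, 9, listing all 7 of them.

12/1, 97/8, 594/49, 691/57, 4740/391, 43351/3576, 394899/32575

Using the convergent recurrence p_i = a_i*p_{i-1} + p_{i-2}, q_i = a_i*q_{i-1} + q_{i-2} with p_{-2}=0, p_{-1}=1, q_{-2}=1, q_{-1}=0:
  i=0: a_0=12, p_0 = 12*1 + 0 = 12, q_0 = 12*0 + 1 = 1.
  i=1: a_1=8, p_1 = 8*12 + 1 = 97, q_1 = 8*1 + 0 = 8.
  i=2: a_2=6, p_2 = 6*97 + 12 = 594, q_2 = 6*8 + 1 = 49.
  i=3: a_3=1, p_3 = 1*594 + 97 = 691, q_3 = 1*49 + 8 = 57.
  i=4: a_4=6, p_4 = 6*691 + 594 = 4740, q_4 = 6*57 + 49 = 391.
  i=5: a_5=9, p_5 = 9*4740 + 691 = 43351, q_5 = 9*391 + 57 = 3576.
  i=6: a_6=9, p_6 = 9*43351 + 4740 = 394899, q_6 = 9*3576 + 391 = 32575.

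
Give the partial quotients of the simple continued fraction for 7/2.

Run the Euclidean algorithm on 7 and 2; the successive quotients are the partial quotients a_0, a_1, ... (each step inverts the fractional part left over by the previous one):
  7 = 3*2 + 1, so a_0 = 3.
  2 = 2*1 + 0, so a_1 = 2.
The remainder reaches 0 after 2 divisions, so the expansion has 2 partial quotients, read off in order.

[3; 2]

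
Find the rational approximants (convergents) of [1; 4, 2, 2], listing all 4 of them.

Using the convergent recurrence p_i = a_i*p_{i-1} + p_{i-2}, q_i = a_i*q_{i-1} + q_{i-2} with p_{-2}=0, p_{-1}=1, q_{-2}=1, q_{-1}=0:
  i=0: a_0=1, p_0 = 1*1 + 0 = 1, q_0 = 1*0 + 1 = 1.
  i=1: a_1=4, p_1 = 4*1 + 1 = 5, q_1 = 4*1 + 0 = 4.
  i=2: a_2=2, p_2 = 2*5 + 1 = 11, q_2 = 2*4 + 1 = 9.
  i=3: a_3=2, p_3 = 2*11 + 5 = 27, q_3 = 2*9 + 4 = 22.

1/1, 5/4, 11/9, 27/22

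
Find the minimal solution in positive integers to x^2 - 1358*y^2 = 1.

First expand sqrt(1358) as a continued fraction. With x_i = (sqrt(1358) + m_i)/d_i and (m_0, d_0) = (0, 1): a_0 = floor(sqrt(1358)) = 36, since 36^2 = 1296 <= 1358 < 1369 = 37^2.
Iterate m_{i+1} = d_i*a_i - m_i, d_{i+1} = (1358 - m_{i+1}^2)/d_i, a_{i+1} = floor((a_0 + m_{i+1})/d_{i+1}):
  m_1 = 1*36 - 0 = 36, d_1 = (1358 - 36^2)/1 = 62/1 = 62, a_1 = floor((36 + 36)/62) = 1.
  m_2 = 62*1 - 36 = 26, d_2 = (1358 - 26^2)/62 = 682/62 = 11, a_2 = floor((36 + 26)/11) = 5.
  m_3 = 11*5 - 26 = 29, d_3 = (1358 - 29^2)/11 = 517/11 = 47, a_3 = floor((36 + 29)/47) = 1.
  m_4 = 47*1 - 29 = 18, d_4 = (1358 - 18^2)/47 = 1034/47 = 22, a_4 = floor((36 + 18)/22) = 2.
  m_5 = 22*2 - 18 = 26, d_5 = (1358 - 26^2)/22 = 682/22 = 31, a_5 = floor((36 + 26)/31) = 2.
  m_6 = 31*2 - 26 = 36, d_6 = (1358 - 36^2)/31 = 62/31 = 2, a_6 = floor((36 + 36)/2) = 36.
  m_7 = 2*36 - 36 = 36, d_7 = (1358 - 36^2)/2 = 62/2 = 31, a_7 = floor((36 + 36)/31) = 2.
  m_8 = 31*2 - 36 = 26, d_8 = (1358 - 26^2)/31 = 682/31 = 22, a_8 = floor((36 + 26)/22) = 2.
  m_9 = 22*2 - 26 = 18, d_9 = (1358 - 18^2)/22 = 1034/22 = 47, a_9 = floor((36 + 18)/47) = 1.
  m_10 = 47*1 - 18 = 29, d_10 = (1358 - 29^2)/47 = 517/47 = 11, a_10 = floor((36 + 29)/11) = 5.
  m_11 = 11*5 - 29 = 26, d_11 = (1358 - 26^2)/11 = 682/11 = 62, a_11 = floor((36 + 26)/62) = 1.
  m_12 = 62*1 - 26 = 36, d_12 = (1358 - 36^2)/62 = 62/62 = 1, a_12 = floor((36 + 36)/1) = 72.
  m_13 = 1*72 - 36 = 36, d_13 = (1358 - 36^2)/1 = 62/1 = 62: (m_13, d_13) = (m_1, d_1) = (36, 62), so from here the quotients repeat a_1, ..., a_12; the period length is 12.
So sqrt(1358) = [36; (1, 5, 1, 2, 2, 36, 2, 2, 1, 5, 1, 72)] with period length k = 12.
k is even, so the fundamental solution of x^2 - 1358y^2 = 1 is (p_{k-1}, q_{k-1}) = (p_11, q_11); compute convergents through index 11.
Convergents (p_i = a_i*p_{i-1} + p_{i-2}, q_i = a_i*q_{i-1} + q_{i-2} with p_{-2}=0, p_{-1}=1, q_{-2}=1, q_{-1}=0):
  i=0: a_0=36, p_0 = 36*1 + 0 = 36, q_0 = 36*0 + 1 = 1.
  i=1: a_1=1, p_1 = 1*36 + 1 = 37, q_1 = 1*1 + 0 = 1.
  i=2: a_2=5, p_2 = 5*37 + 36 = 221, q_2 = 5*1 + 1 = 6.
  i=3: a_3=1, p_3 = 1*221 + 37 = 258, q_3 = 1*6 + 1 = 7.
  i=4: a_4=2, p_4 = 2*258 + 221 = 737, q_4 = 2*7 + 6 = 20.
  i=5: a_5=2, p_5 = 2*737 + 258 = 1732, q_5 = 2*20 + 7 = 47.
  i=6: a_6=36, p_6 = 36*1732 + 737 = 63089, q_6 = 36*47 + 20 = 1712.
  i=7: a_7=2, p_7 = 2*63089 + 1732 = 127910, q_7 = 2*1712 + 47 = 3471.
  i=8: a_8=2, p_8 = 2*127910 + 63089 = 318909, q_8 = 2*3471 + 1712 = 8654.
  i=9: a_9=1, p_9 = 1*318909 + 127910 = 446819, q_9 = 1*8654 + 3471 = 12125.
  i=10: a_10=5, p_10 = 5*446819 + 318909 = 2553004, q_10 = 5*12125 + 8654 = 69279.
  i=11: a_11=1, p_11 = 1*2553004 + 446819 = 2999823, q_11 = 1*69279 + 12125 = 81404.
Check: 2999823^2 - 1358*81404^2 = 8998938031329 - 8998938031328 = 1, so (x, y) = (2999823, 81404) solves the equation, and by the theorem it is the least positive solution.

(x, y) = (2999823, 81404)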